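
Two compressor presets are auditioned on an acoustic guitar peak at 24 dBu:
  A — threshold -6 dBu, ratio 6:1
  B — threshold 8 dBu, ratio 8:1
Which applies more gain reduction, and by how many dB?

A, by 11 dB

A: overshoot 30 dB → output overshoot 5 dB → GR 25 dB.
B: overshoot 16 dB → output overshoot 2 dB → GR 14 dB.
A applies 11 dB more gain reduction.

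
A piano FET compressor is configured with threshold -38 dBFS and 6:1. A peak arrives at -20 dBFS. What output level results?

-35 dBFS

-20 dBFS sits 18 dB over threshold.
At 6:1 the overshoot is divided by 6, leaving 3 dB above threshold.
Output = -38 + 3 = -35 dBFS.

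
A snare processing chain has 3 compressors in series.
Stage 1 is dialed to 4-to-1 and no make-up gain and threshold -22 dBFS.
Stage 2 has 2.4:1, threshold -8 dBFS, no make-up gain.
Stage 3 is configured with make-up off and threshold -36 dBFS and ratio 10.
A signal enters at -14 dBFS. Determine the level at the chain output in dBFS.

-34.4 dBFS

Stage 1: -14 dBFS is 8 dB over -22 dBFS; at 4:1 that becomes 2 dB over, giving -20 dBFS.
Stage 2: -20 dBFS ≤ -8 dBFS, so stage 2 doesn't engage; output -20 dBFS.
Stage 3: 16 dB above -36 dBFS, reduced 10:1 to 1.6 dB above → -34.4 dBFS.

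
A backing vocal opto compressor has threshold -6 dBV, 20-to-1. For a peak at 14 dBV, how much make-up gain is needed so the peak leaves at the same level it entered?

Overshoot 20 dB → 20/20 = 1 dB after compression, so the compressed level is -6 + 1 = -5 dBV.
Make-up = target − compressed = 14 − (-5) = 19 dB.

19 dB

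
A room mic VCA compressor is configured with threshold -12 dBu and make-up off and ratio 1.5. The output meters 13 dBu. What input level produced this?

The compressed level sits 13 − (-12) = 25 dB over threshold.
Undo the ratio: input overshoot = 25 × 1.5 = 37.5 dB, giving input = 25.5 dBu.

25.5 dBu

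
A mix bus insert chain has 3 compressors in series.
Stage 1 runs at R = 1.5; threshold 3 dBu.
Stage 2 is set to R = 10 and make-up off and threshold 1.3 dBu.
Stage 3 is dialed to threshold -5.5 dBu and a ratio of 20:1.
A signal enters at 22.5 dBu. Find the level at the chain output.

Stage 1: overshoot 19.5 dB → 19.5/1.5 = 13 dB → 16 dBu.
Stage 2: overshoot 14.7 dB → 14.7/10 = 1.47 dB → 2.77 dBu.
Stage 3: overshoot 8.27 dB → 8.27/20 = 0.4135 dB → -5.0865 dBu.

-5.0865 dBu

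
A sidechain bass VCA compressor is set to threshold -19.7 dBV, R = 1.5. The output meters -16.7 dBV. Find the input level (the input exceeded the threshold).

Post-compression overshoot = -16.7 − (-19.7) = 3 dB.
Input overshoot = R × output overshoot = 4.5 dB → input = -19.7 + 4.5 = -15.2 dBV.

-15.2 dBV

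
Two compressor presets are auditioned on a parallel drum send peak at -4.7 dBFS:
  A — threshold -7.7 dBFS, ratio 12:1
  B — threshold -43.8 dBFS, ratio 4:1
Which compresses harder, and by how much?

B, by 26.575 dB

A: GR = 3 − 3/12 = 2.75 dB.
B: GR = 39.1 − 39.1/4 = 29.325 dB.
B reduces 26.575 dB more.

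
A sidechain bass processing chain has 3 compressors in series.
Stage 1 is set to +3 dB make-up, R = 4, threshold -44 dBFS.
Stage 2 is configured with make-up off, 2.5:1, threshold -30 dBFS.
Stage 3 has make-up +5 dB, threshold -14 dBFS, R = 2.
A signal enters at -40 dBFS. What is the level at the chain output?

-35 dBFS

Stage 1: overshoot 4 dB → 4/4 = 1 dB → -43 dBFS; +3 dB make-up → -40 dBFS.
Stage 2: -40 dBFS ≤ -30 dBFS, so stage 2 doesn't engage; output -40 dBFS.
Stage 3: below threshold (-40 ≤ -14); passes unchanged; make-up brings it to -35 dBFS.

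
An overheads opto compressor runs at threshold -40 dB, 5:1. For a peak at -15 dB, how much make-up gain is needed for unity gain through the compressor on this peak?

20 dB

Without make-up, output = threshold + overshoot/5 = -40 + 5 = -35 dB.
Gap to target: 20 dB.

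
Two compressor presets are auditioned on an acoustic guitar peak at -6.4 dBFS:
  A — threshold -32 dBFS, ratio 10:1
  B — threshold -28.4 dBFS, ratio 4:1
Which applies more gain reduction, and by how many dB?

A, by 6.54 dB

A: GR = 25.6 − 25.6/10 = 23.04 dB.
B: GR = 22 − 22/4 = 16.5 dB.
A applies 6.54 dB more gain reduction.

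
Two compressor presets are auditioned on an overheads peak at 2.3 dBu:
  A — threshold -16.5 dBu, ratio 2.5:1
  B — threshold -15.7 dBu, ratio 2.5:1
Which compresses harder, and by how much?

A, by 0.48 dB

A: 18.8 dB over, compressed to 7.52 dB over, so 11.28 dB of GR.
B: 18 dB over, compressed to 7.2 dB over, so 10.8 dB of GR.
Difference: 0.48 dB in favour of A.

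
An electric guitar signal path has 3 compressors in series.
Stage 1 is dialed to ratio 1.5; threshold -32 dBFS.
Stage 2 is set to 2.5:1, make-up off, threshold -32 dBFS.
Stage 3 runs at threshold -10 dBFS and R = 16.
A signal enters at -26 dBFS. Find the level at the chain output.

-30.4 dBFS

Stage 1: overshoot 6 dB → 6/1.5 = 4 dB → -28 dBFS.
Stage 2: 4 dB above -32 dBFS, reduced 2.5:1 to 1.6 dB above → -30.4 dBFS.
Stage 3: below threshold (-30.4 ≤ -10); passes unchanged; output -30.4 dBFS.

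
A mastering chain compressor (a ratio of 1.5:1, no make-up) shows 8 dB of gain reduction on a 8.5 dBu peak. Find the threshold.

Let T be the threshold. Output overshoot = (input overshoot)/R, so 0.5 − T = (8.5 − T)/1.5.
1.5·(0.5 − T) = 8.5 − T → 0.5·T = 0.75 − 8.5 = -7.75.
T = -7.75/0.5 = -15.5 dBu.

-15.5 dBu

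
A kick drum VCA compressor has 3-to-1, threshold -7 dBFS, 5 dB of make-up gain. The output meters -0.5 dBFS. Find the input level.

-2.5 dBFS

Stripping the +5 dB make-up gives -5.5 dBFS at the gain stage.
That's 1.5 dB above the -7 dBFS threshold.
Before 3:1 compression the overshoot was 1.5 × 3 = 4.5 dB, so input = -7 + 4.5 = -2.5 dBFS.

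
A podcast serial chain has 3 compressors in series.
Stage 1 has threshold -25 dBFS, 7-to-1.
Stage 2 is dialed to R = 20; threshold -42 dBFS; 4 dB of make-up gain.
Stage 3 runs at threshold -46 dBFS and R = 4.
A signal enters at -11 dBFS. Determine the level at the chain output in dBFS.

-43.7625 dBFS

Stage 1: 14 dB above -25 dBFS, reduced 7:1 to 2 dB above → -23 dBFS.
Stage 2: overshoot 19 dB → 19/20 = 0.95 dB → -41.05 dBFS; +4 dB make-up → -37.05 dBFS.
Stage 3: -37.05 dBFS is 8.95 dB over -46 dBFS; at 4:1 that becomes 2.2375 dB over, giving -43.7625 dBFS.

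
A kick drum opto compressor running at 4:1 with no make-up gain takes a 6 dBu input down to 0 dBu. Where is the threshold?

-2 dBu

Input is 8 dB above T (since output overshoot × R = input overshoot: (0 − T)·4 = 6 − T gives T = -2 dBu).
Check: -2 + (6 − (-2))/4 = -2 + 2 = 0 dBu. ✓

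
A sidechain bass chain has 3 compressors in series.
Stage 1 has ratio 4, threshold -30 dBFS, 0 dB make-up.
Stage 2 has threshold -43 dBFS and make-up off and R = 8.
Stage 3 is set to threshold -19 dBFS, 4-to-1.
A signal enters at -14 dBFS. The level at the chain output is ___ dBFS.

Stage 1: 16 dB above -30 dBFS, reduced 4:1 to 4 dB above → -26 dBFS.
Stage 2: 17 dB above -43 dBFS, reduced 8:1 to 2.125 dB above → -40.875 dBFS.
Stage 3: -40.875 dBFS ≤ -19 dBFS, so stage 3 doesn't engage; output -40.875 dBFS.

-40.875 dBFS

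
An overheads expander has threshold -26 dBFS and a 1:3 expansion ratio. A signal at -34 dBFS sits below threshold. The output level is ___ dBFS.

-50 dBFS

The input is 8 dB below the -26 dBFS threshold.
A 1:3 expander multiplies undershoot by 3: 8 × 3 = 24 dB below threshold.
Output = -26 − 24 = -50 dBFS.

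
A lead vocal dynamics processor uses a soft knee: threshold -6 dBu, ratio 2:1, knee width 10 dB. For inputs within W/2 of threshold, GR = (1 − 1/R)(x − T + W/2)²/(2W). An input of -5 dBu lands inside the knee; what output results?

-5.9 dBu

x − T + W/2 = -5 − (-6) + 5 = 6.
GR = (1 − 1/2) × 6² / 20 = 0.5 × 36 / 20 = 0.9 dB.
Output = -5 − 0.9 = -5.9 dBu.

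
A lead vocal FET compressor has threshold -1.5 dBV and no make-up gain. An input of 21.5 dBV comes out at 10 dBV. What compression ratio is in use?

2:1

Input overshoot = 21.5 − (-1.5) = 23 dB; output overshoot = 10 − (-1.5) = 11.5 dB.
Ratio = 23 / 11.5 = 2.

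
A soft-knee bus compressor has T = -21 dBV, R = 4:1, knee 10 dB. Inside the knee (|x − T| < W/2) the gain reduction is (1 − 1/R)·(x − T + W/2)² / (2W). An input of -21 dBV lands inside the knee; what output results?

-21.9375 dBV

x − T + W/2 = -21 − (-21) + 5 = 5.
GR = (1 − 1/4) × 5² / 20 = 0.75 × 25 / 20 = 0.9375 dB.
Output = -21 − 0.9375 = -21.9375 dBV.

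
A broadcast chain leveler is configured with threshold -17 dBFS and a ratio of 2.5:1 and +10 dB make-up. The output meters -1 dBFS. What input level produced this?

-2 dBFS

Stripping the +10 dB make-up gives -11 dBFS at the gain stage.
That's 6 dB above the -17 dBFS threshold.
Input overshoot = R × output overshoot = 15 dB → input = -17 + 15 = -2 dBFS.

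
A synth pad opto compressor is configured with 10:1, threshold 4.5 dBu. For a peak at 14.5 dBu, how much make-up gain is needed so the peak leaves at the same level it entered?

Without make-up, output = threshold + overshoot/10 = 4.5 + 1 = 5.5 dBu.
Gap to target: 9 dB.

9 dB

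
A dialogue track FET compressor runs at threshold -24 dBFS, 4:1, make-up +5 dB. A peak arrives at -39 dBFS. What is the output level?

-39 dBFS is 15 dB below the -24 dBFS threshold, so no gain reduction is applied.
Make-up gain adds 5 dB: -39 + 5 = -34 dBFS.

-34 dBFS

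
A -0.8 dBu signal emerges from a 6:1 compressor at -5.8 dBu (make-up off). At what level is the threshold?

-6.8 dBu

Input is 6 dB above T (since output overshoot × R = input overshoot: (-5.8 − T)·6 = -0.8 − T gives T = -6.8 dBu).
Check: -6.8 + (-0.8 − (-6.8))/6 = -6.8 + 1 = -5.8 dBu. ✓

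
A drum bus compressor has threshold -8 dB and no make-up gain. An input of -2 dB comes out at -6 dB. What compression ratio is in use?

Input overshoot = -2 − (-8) = 6 dB; output overshoot = -6 − (-8) = 2 dB.
Ratio = 6 / 2 = 3.

3:1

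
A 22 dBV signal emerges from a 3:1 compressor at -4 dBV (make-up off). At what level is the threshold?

Let T be the threshold. Output overshoot = (input overshoot)/R, so -4 − T = (22 − T)/3.
3·(-4 − T) = 22 − T → 2·T = -12 − 22 = -34.
T = -34/2 = -17 dBV.

-17 dBV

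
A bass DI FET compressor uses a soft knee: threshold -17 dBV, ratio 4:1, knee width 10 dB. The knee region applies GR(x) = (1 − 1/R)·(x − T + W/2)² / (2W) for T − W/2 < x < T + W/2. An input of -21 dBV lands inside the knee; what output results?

-21.0375 dBV

x − T + W/2 = -21 − (-17) + 5 = 1.
GR = (1 − 1/4) × 1² / 20 = 0.75 × 1 / 20 = 0.0375 dB.
Output = -21 − 0.0375 = -21.0375 dBV.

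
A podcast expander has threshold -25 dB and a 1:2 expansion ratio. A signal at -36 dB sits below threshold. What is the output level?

-47 dB

Undershoot = (-25) − (-36) = 11 dB.
At 1:2, that expands to 22 dB under threshold.
Output = -25 − 22 = -47 dB.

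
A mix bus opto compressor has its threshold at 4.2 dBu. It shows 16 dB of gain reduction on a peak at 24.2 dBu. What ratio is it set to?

Input overshoot = 24.2 − 4.2 = 20 dB.
Output overshoot = 20 − 16 = 4 dB.
Ratio = input overshoot / output overshoot = 20 / 4 = 5.

5:1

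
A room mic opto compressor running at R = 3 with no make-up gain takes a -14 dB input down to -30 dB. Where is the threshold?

Gain reduction = -14 − (-30) = 16 dB; output overshoot = GR / (R − 1) = 16 / 2 = 8 dB.
Threshold = output − output overshoot = -30 − 8 = -38 dB.

-38 dB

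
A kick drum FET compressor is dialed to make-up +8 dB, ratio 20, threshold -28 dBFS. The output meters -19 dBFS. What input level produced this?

Before make-up, the level was -19 − 8 = -27 dBFS.
That's 1 dB above the -28 dBFS threshold.
Undo the ratio: input overshoot = 1 × 20 = 20 dB, giving input = -8 dBFS.

-8 dBFS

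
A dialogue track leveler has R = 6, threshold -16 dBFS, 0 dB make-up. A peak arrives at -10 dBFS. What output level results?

-15 dBFS

-10 dBFS sits 6 dB over threshold.
At 6:1 the overshoot is divided by 6, leaving 1 dB above threshold.
Output = -16 + 1 = -15 dBFS.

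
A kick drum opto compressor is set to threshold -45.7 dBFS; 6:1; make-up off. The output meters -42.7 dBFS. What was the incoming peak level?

Post-compression overshoot = -42.7 − (-45.7) = 3 dB.
Undo the ratio: input overshoot = 3 × 6 = 18 dB, giving input = -27.7 dBFS.

-27.7 dBFS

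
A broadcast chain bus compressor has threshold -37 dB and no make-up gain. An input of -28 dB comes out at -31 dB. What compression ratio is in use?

Input overshoot = -28 − (-37) = 9 dB; output overshoot = -31 − (-37) = 6 dB.
Ratio = 9 / 6 = 1.5.

1.5:1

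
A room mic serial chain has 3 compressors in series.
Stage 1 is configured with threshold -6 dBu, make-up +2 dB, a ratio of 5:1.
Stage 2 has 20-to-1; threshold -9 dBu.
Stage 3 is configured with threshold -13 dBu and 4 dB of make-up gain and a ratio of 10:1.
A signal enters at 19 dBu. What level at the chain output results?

Stage 1: 25 dB above -6 dBu, reduced 5:1 to 5 dB above → -1 dBu; +2 dB make-up → 1 dBu.
Stage 2: overshoot 10 dB → 10/20 = 0.5 dB → -8.5 dBu.
Stage 3: 4.5 dB above -13 dBu, reduced 10:1 to 0.45 dB above → -12.55 dBu; +4 dB make-up → -8.55 dBu.

-8.55 dBu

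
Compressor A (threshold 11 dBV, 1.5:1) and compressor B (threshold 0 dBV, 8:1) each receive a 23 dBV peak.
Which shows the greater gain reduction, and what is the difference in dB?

B, by 16.125 dB

A: GR = 12 − 12/1.5 = 4 dB.
B: GR = 23 − 23/8 = 20.125 dB.
Difference: 16.125 dB in favour of B.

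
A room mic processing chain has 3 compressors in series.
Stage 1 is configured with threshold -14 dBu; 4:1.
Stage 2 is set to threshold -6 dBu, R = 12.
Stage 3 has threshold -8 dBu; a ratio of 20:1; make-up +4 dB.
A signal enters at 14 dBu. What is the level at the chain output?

Stage 1: 28 dB above -14 dBu, reduced 4:1 to 7 dB above → -7 dBu.
Stage 2: -7 dBu is at or below the -6 dBu threshold — no compression; output -7 dBu.
Stage 3: overshoot 1 dB → 1/20 = 0.05 dB → -7.95 dBu; +4 dB make-up → -3.95 dBu.

-3.95 dBu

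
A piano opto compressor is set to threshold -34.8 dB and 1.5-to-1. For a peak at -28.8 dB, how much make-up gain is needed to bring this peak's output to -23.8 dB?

Overshoot 6 dB → 6/1.5 = 4 dB after compression, so the compressed level is -34.8 + 4 = -30.8 dB.
Make-up = target − compressed = -23.8 − (-30.8) = 7 dB.

7 dB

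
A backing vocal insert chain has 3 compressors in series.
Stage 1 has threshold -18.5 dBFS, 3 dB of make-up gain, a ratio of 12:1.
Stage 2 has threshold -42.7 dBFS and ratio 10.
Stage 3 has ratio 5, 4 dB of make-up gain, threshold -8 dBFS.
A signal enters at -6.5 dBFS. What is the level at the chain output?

-35.88 dBFS

Stage 1: 12 dB above -18.5 dBFS, reduced 12:1 to 1 dB above → -17.5 dBFS; +3 dB make-up → -14.5 dBFS.
Stage 2: -14.5 dBFS is 28.2 dB over -42.7 dBFS; at 10:1 that becomes 2.82 dB over, giving -39.88 dBFS.
Stage 3: below threshold (-39.88 ≤ -8); passes unchanged; make-up brings it to -35.88 dBFS.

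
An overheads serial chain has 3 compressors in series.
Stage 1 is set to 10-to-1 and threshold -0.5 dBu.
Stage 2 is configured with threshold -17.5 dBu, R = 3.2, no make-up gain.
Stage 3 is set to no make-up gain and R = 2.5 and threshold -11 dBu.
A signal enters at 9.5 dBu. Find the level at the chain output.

Stage 1: overshoot 10 dB → 10/10 = 1 dB → 0.5 dBu.
Stage 2: overshoot 18 dB → 18/3.2 = 5.625 dB → -11.875 dBu.
Stage 3: below threshold (-11.875 ≤ -11); passes unchanged; output -11.875 dBu.

-11.875 dBu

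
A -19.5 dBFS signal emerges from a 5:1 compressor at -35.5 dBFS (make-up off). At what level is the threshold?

-39.5 dBFS

Gain reduction = -19.5 − (-35.5) = 16 dB; output overshoot = GR / (R − 1) = 16 / 4 = 4 dB.
Threshold = output − output overshoot = -35.5 − 4 = -39.5 dBFS.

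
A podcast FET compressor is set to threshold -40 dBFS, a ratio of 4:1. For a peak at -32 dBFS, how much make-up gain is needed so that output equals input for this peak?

6 dB

Overshoot 8 dB → 8/4 = 2 dB after compression, so the compressed level is -40 + 2 = -38 dBFS.
Make-up = target − compressed = -32 − (-38) = 6 dB.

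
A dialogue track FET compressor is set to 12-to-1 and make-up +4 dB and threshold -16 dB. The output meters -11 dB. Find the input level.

Remove make-up: -11 − 4 = -15 dB.
That's 1 dB above the -16 dB threshold.
Before 12:1 compression the overshoot was 1 × 12 = 12 dB, so input = -16 + 12 = -4 dB.

-4 dB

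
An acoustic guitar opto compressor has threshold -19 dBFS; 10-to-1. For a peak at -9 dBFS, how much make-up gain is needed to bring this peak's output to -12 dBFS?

Overshoot 10 dB → 10/10 = 1 dB after compression, so the compressed level is -19 + 1 = -18 dBFS.
Make-up = target − compressed = -12 − (-18) = 6 dB.

6 dB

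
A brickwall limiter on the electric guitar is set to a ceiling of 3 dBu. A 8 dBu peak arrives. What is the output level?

A brickwall limiter is an ∞:1 compressor: any input above the ceiling is clamped to 3 dBu.

3 dBu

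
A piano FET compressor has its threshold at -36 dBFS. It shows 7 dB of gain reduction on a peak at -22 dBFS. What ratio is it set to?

2:1

Input overshoot = -22 − (-36) = 14 dB.
Output overshoot = 14 − 7 = 7 dB.
Ratio = input overshoot / output overshoot = 14 / 7 = 2.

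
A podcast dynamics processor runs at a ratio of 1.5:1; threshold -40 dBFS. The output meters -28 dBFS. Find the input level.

-22 dBFS

Post-compression overshoot = -28 − (-40) = 12 dB.
Undo the ratio: input overshoot = 12 × 1.5 = 18 dB, giving input = -22 dBFS.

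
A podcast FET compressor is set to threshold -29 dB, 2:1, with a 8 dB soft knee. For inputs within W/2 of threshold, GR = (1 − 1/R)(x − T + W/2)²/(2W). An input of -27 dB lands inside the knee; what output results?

-28.125 dB

x − T + W/2 = -27 − (-29) + 4 = 6.
GR = (1 − 1/2) × 6² / 16 = 0.5 × 36 / 16 = 1.125 dB.
Output = -27 − 1.125 = -28.125 dB.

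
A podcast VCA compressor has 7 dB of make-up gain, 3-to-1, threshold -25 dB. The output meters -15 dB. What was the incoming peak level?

-16 dB

Before make-up, the level was -15 − 7 = -22 dB.
The compressed level sits -22 − (-25) = 3 dB over threshold.
Before 3:1 compression the overshoot was 3 × 3 = 9 dB, so input = -25 + 9 = -16 dB.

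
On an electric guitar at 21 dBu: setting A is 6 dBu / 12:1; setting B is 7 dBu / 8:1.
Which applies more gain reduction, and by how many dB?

A, by 1.5 dB

A: 15 dB over, compressed to 1.25 dB over, so 13.75 dB of GR.
B: 14 dB over, compressed to 1.75 dB over, so 12.25 dB of GR.
Difference: 1.5 dB in favour of A.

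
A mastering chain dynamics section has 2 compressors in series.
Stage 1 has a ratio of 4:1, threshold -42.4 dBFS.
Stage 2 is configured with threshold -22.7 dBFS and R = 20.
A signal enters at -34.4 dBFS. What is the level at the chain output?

Stage 1: -34.4 dBFS is 8 dB over -42.4 dBFS; at 4:1 that becomes 2 dB over, giving -40.4 dBFS.
Stage 2: -40.4 dBFS is at or below the -22.7 dBFS threshold — no compression; output -40.4 dBFS.

-40.4 dBFS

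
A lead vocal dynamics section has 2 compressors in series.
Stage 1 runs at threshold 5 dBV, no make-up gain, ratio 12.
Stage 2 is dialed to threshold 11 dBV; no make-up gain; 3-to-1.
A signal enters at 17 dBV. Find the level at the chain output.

6 dBV

Stage 1: 12 dB above 5 dBV, reduced 12:1 to 1 dB above → 6 dBV.
Stage 2: 6 dBV ≤ 11 dBV, so stage 2 doesn't engage; output 6 dBV.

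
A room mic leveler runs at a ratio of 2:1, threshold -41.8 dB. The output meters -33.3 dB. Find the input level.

Post-compression overshoot = -33.3 − (-41.8) = 8.5 dB.
Undo the ratio: input overshoot = 8.5 × 2 = 17 dB, giving input = -24.8 dB.

-24.8 dB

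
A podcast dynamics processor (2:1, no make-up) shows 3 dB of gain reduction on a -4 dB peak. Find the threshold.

-10 dB

Gain reduction = -4 − (-7) = 3 dB; output overshoot = GR / (R − 1) = 3 / 1 = 3 dB.
Threshold = output − output overshoot = -7 − 3 = -10 dB.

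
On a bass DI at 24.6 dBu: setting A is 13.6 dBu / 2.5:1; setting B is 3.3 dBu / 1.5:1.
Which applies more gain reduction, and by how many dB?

B, by 0.5 dB

A: overshoot 11 dB → output overshoot 4.4 dB → GR 6.6 dB.
B: overshoot 21.3 dB → output overshoot 14.2 dB → GR 7.1 dB.
Difference: 0.5 dB in favour of B.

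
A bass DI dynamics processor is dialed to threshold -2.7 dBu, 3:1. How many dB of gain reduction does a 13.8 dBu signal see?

11 dB

The signal is 16.5 dB above threshold.
At 3:1, output sits 16.5/3 = 5.5 dB above threshold.
Gain reduction = 16.5 − 5.5 = 11 dB.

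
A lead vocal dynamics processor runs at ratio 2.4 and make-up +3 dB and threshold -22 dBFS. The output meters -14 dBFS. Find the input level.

-10 dBFS

Remove make-up: -14 − 3 = -17 dBFS.
That's 5 dB above the -22 dBFS threshold.
Undo the ratio: input overshoot = 5 × 2.4 = 12 dB, giving input = -10 dBFS.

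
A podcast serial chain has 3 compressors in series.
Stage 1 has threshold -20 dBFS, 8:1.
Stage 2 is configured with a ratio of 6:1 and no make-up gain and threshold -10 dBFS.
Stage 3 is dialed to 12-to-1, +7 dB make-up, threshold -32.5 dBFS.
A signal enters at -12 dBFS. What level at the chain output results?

-24.375 dBFS

Stage 1: -12 dBFS is 8 dB over -20 dBFS; at 8:1 that becomes 1 dB over, giving -19 dBFS.
Stage 2: below threshold (-19 ≤ -10); passes unchanged; output -19 dBFS.
Stage 3: overshoot 13.5 dB → 13.5/12 = 1.125 dB → -31.375 dBFS; +7 dB make-up → -24.375 dBFS.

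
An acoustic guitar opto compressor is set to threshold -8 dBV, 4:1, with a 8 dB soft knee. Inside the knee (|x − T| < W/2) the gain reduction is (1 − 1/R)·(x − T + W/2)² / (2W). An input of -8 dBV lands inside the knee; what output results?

x − T + W/2 = -8 − (-8) + 4 = 4.
GR = (1 − 1/4) × 4² / 16 = 0.75 × 16 / 16 = 0.75 dB.
Output = -8 − 0.75 = -8.75 dBV.

-8.75 dBV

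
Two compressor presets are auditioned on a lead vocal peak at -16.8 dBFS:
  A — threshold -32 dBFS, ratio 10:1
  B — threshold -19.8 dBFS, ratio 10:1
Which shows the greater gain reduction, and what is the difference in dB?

A, by 10.98 dB

A: overshoot 15.2 dB → output overshoot 1.52 dB → GR 13.68 dB.
B: overshoot 3 dB → output overshoot 0.3 dB → GR 2.7 dB.
Difference: 10.98 dB in favour of A.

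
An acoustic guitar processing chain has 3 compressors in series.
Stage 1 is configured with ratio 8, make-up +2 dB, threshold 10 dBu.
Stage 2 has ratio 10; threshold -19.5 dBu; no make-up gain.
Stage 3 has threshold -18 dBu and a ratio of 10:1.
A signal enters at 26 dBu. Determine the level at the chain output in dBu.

Stage 1: overshoot 16 dB → 16/8 = 2 dB → 12 dBu; +2 dB make-up → 14 dBu.
Stage 2: 14 dBu is 33.5 dB over -19.5 dBu; at 10:1 that becomes 3.35 dB over, giving -16.15 dBu.
Stage 3: overshoot 1.85 dB → 1.85/10 = 0.185 dB → -17.815 dBu.

-17.815 dBu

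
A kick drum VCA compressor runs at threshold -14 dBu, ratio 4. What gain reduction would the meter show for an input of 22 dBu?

The signal is 36 dB above threshold.
After 4:1 compression the overshoot becomes 36/4 = 9 dB.
Gain reduction = 36 − 9 = 27 dB.

27 dB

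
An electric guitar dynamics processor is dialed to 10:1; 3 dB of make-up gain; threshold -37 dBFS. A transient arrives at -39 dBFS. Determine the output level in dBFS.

-39 dBFS is 2 dB below the -37 dBFS threshold, so no gain reduction is applied.
Make-up gain adds 3 dB: -39 + 3 = -36 dBFS.

-36 dBFS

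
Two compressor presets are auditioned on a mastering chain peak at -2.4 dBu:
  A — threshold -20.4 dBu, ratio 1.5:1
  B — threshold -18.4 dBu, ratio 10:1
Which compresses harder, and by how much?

A: 18 dB over, compressed to 12 dB over, so 6 dB of GR.
B: 16 dB over, compressed to 1.6 dB over, so 14.4 dB of GR.
B reduces 8.4 dB more.

B, by 8.4 dB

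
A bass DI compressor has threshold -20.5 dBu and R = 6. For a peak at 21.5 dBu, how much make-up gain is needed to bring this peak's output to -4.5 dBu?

The peak compresses to -20.5 + 42/6 = -13.5 dBu.
To reach -4.5 dBu requires -4.5 − (-13.5) = 9 dB of make-up.

9 dB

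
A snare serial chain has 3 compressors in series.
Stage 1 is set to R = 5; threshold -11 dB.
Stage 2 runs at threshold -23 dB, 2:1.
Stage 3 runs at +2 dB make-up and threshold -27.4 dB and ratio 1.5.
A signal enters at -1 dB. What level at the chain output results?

-17.8 dB

Stage 1: -1 dB is 10 dB over -11 dB; at 5:1 that becomes 2 dB over, giving -9 dB.
Stage 2: overshoot 14 dB → 14/2 = 7 dB → -16 dB.
Stage 3: overshoot 11.4 dB → 11.4/1.5 = 7.6 dB → -19.8 dB; +2 dB make-up → -17.8 dB.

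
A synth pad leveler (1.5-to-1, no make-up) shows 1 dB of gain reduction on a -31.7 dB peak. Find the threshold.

Gain reduction = -31.7 − (-32.7) = 1 dB; output overshoot = GR / (R − 1) = 1 / 0.5 = 2 dB.
Threshold = output − output overshoot = -32.7 − 2 = -34.7 dB.

-34.7 dB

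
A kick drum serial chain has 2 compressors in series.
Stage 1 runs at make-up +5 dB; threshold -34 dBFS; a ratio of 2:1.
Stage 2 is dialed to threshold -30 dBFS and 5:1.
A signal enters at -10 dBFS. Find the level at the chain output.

Stage 1: overshoot 24 dB → 24/2 = 12 dB → -22 dBFS; +5 dB make-up → -17 dBFS.
Stage 2: 13 dB above -30 dBFS, reduced 5:1 to 2.6 dB above → -27.4 dBFS.

-27.4 dBFS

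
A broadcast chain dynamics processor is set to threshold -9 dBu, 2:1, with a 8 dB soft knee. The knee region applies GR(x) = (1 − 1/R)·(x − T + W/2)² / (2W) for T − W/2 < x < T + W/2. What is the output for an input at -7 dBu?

-8.125 dBu

x − T + W/2 = -7 − (-9) + 4 = 6.
GR = (1 − 1/2) × 6² / 16 = 0.5 × 36 / 16 = 1.125 dB.
Output = -7 − 1.125 = -8.125 dBu.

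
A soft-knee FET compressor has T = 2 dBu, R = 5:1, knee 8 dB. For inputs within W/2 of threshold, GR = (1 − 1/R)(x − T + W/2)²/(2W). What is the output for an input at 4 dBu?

2.2 dBu

x − T + W/2 = 4 − 2 + 4 = 6.
GR = (1 − 1/5) × 6² / 16 = 0.8 × 36 / 16 = 1.8 dB.
Output = 4 − 1.8 = 2.2 dBu.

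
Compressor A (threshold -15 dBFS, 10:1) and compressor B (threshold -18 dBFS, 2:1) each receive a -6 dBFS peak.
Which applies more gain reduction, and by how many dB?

A: GR = 9 − 9/10 = 8.1 dB.
B: GR = 12 − 12/2 = 6 dB.
Difference: 2.1 dB in favour of A.

A, by 2.1 dB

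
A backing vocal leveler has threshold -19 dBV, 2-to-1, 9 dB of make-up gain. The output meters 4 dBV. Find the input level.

Stripping the +9 dB make-up gives -5 dBV at the gain stage.
That's 14 dB above the -19 dBV threshold.
Before 2:1 compression the overshoot was 14 × 2 = 28 dB, so input = -19 + 28 = 9 dBV.

9 dBV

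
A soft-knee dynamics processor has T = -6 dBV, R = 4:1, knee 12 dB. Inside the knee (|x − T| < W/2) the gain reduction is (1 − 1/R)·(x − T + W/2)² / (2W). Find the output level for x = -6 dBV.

-7.125 dBV

x − T + W/2 = -6 − (-6) + 6 = 6.
GR = (1 − 1/4) × 6² / 24 = 0.75 × 36 / 24 = 1.125 dB.
Output = -6 − 1.125 = -7.125 dBV.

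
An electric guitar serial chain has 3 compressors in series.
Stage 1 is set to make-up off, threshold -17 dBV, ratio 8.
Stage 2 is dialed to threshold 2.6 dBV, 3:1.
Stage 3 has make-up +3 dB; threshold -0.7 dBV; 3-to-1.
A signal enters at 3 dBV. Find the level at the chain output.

Stage 1: 20 dB above -17 dBV, reduced 8:1 to 2.5 dB above → -14.5 dBV.
Stage 2: -14.5 dBV ≤ 2.6 dBV, so stage 2 doesn't engage; output -14.5 dBV.
Stage 3: -14.5 dBV ≤ -0.7 dBV, so stage 3 doesn't engage; make-up brings it to -11.5 dBV.

-11.5 dBV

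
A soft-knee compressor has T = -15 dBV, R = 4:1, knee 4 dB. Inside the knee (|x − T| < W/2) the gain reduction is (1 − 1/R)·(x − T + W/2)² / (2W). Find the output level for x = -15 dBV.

x − T + W/2 = -15 − (-15) + 2 = 2.
GR = (1 − 1/4) × 2² / 8 = 0.75 × 4 / 8 = 0.375 dB.
Output = -15 − 0.375 = -15.375 dBV.

-15.375 dBV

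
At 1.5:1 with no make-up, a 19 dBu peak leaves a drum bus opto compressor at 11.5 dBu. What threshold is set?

-3.5 dBu

Input is 22.5 dB above T (since output overshoot × R = input overshoot: (11.5 − T)·1.5 = 19 − T gives T = -3.5 dBu).
Check: -3.5 + (19 − (-3.5))/1.5 = -3.5 + 15 = 11.5 dBu. ✓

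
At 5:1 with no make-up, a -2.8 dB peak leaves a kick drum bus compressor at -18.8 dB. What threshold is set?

-22.8 dB

Gain reduction = -2.8 − (-18.8) = 16 dB; output overshoot = GR / (R − 1) = 16 / 4 = 4 dB.
Threshold = output − output overshoot = -18.8 − 4 = -22.8 dB.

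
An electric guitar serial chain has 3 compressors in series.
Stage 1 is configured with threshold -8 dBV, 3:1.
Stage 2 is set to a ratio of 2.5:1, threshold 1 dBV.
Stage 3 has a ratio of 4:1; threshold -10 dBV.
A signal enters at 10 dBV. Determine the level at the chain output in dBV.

-8 dBV

Stage 1: overshoot 18 dB → 18/3 = 6 dB → -2 dBV.
Stage 2: -2 dBV ≤ 1 dBV, so stage 2 doesn't engage; output -2 dBV.
Stage 3: -2 dBV is 8 dB over -10 dBV; at 4:1 that becomes 2 dB over, giving -8 dBV.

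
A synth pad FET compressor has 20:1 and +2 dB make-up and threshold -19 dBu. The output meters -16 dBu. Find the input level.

Remove make-up: -16 − 2 = -18 dBu.
The compressed level sits -18 − (-19) = 1 dB over threshold.
Undo the ratio: input overshoot = 1 × 20 = 20 dB, giving input = 1 dBu.

1 dBu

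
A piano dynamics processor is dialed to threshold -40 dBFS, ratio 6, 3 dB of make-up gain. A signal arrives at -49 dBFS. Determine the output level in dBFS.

-49 dBFS is 9 dB below the -40 dBFS threshold, so no gain reduction is applied.
Make-up gain adds 3 dB: -49 + 3 = -46 dBFS.

-46 dBFS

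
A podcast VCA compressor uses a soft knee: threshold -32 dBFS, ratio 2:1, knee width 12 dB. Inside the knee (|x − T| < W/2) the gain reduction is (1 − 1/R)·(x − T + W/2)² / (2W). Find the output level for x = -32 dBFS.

-32.75 dBFS

x − T + W/2 = -32 − (-32) + 6 = 6.
GR = (1 − 1/2) × 6² / 24 = 0.5 × 36 / 24 = 0.75 dB.
Output = -32 − 0.75 = -32.75 dBFS.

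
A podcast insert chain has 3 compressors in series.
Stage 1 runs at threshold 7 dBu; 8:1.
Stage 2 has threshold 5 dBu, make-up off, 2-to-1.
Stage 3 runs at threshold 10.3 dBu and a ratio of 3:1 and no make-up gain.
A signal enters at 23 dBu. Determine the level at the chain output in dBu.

Stage 1: overshoot 16 dB → 16/8 = 2 dB → 9 dBu.
Stage 2: 9 dBu is 4 dB over 5 dBu; at 2:1 that becomes 2 dB over, giving 7 dBu.
Stage 3: 7 dBu is at or below the 10.3 dBu threshold — no compression; output 7 dBu.

7 dBu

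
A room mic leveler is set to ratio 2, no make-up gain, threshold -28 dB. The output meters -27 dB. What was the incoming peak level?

That's 1 dB above the -28 dB threshold.
Input overshoot = R × output overshoot = 2 dB → input = -28 + 2 = -26 dB.

-26 dB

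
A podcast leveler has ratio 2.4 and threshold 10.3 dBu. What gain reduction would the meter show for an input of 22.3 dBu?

7 dB

Overshoot = 22.3 − 10.3 = 12 dB.
At 2.4:1, output sits 12/2.4 = 5 dB above threshold.
GR = overshoot in − overshoot out = 12 − 5 = 7 dB.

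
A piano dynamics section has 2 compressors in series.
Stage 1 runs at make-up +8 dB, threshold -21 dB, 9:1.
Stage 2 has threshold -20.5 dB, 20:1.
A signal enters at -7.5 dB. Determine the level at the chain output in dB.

-20.05 dB

Stage 1: 13.5 dB above -21 dB, reduced 9:1 to 1.5 dB above → -19.5 dB; +8 dB make-up → -11.5 dB.
Stage 2: overshoot 9 dB → 9/20 = 0.45 dB → -20.05 dB.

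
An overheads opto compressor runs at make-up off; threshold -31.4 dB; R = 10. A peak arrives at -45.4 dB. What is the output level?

-45.4 dB

-45.4 dB is 14 dB below the -31.4 dB threshold, so no gain reduction is applied.
Output = input = -45.4 dB.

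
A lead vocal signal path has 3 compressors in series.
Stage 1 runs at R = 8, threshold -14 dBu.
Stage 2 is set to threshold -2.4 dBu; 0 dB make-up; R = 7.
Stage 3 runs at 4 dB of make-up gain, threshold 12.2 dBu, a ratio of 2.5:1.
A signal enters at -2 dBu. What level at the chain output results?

Stage 1: 12 dB above -14 dBu, reduced 8:1 to 1.5 dB above → -12.5 dBu.
Stage 2: -12.5 dBu ≤ -2.4 dBu, so stage 2 doesn't engage; output -12.5 dBu.
Stage 3: -12.5 dBu ≤ 12.2 dBu, so stage 3 doesn't engage; make-up brings it to -8.5 dBu.

-8.5 dBu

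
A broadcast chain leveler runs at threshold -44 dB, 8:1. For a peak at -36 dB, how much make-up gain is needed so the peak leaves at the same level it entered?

7 dB

Overshoot 8 dB → 8/8 = 1 dB after compression, so the compressed level is -44 + 1 = -43 dB.
Make-up = target − compressed = -36 − (-43) = 7 dB.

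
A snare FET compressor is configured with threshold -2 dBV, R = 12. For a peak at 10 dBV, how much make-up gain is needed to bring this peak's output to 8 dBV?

Overshoot 12 dB → 12/12 = 1 dB after compression, so the compressed level is -2 + 1 = -1 dBV.
Make-up = target − compressed = 8 − (-1) = 9 dB.

9 dB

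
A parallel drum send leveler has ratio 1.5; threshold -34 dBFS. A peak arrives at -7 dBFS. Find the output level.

The input is 27 dB above the -34 dBFS threshold.
1.5:1 compression reduces that to 27/1.5 = 18 dB over.
Output = -34 + 18 = -16 dBFS.

-16 dBFS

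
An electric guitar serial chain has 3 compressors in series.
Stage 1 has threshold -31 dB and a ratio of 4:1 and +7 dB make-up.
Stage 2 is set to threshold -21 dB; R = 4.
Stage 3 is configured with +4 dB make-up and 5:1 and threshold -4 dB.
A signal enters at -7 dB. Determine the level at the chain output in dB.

Stage 1: 24 dB above -31 dB, reduced 4:1 to 6 dB above → -25 dB; +7 dB make-up → -18 dB.
Stage 2: 3 dB above -21 dB, reduced 4:1 to 0.75 dB above → -20.25 dB.
Stage 3: -20.25 dB ≤ -4 dB, so stage 3 doesn't engage; make-up brings it to -16.25 dB.

-16.25 dB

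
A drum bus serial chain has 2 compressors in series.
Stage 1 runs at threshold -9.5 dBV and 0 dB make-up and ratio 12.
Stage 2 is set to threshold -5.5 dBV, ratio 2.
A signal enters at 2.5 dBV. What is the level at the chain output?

Stage 1: overshoot 12 dB → 12/12 = 1 dB → -8.5 dBV.
Stage 2: -8.5 dBV is at or below the -5.5 dBV threshold — no compression; output -8.5 dBV.

-8.5 dBV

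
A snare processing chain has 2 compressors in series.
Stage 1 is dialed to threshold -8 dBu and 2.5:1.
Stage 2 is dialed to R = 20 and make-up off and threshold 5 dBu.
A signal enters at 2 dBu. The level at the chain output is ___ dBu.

Stage 1: 2 dBu is 10 dB over -8 dBu; at 2.5:1 that becomes 4 dB over, giving -4 dBu.
Stage 2: -4 dBu is at or below the 5 dBu threshold — no compression; output -4 dBu.

-4 dBu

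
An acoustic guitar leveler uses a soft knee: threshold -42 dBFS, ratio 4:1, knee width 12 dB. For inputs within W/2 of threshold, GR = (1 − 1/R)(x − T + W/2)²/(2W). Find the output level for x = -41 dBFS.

x − T + W/2 = -41 − (-42) + 6 = 7.
GR = (1 − 1/4) × 7² / 24 = 0.75 × 49 / 24 = 1.53125 dB.
Output = -41 − 1.53125 = -42.53125 dBFS.

-42.53125 dBFS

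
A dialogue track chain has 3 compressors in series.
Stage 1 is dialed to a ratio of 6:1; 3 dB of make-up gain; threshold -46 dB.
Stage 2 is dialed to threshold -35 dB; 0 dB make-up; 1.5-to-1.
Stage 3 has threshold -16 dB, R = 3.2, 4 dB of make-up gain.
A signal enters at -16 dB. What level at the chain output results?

-34 dB

Stage 1: 30 dB above -46 dB, reduced 6:1 to 5 dB above → -41 dB; +3 dB make-up → -38 dB.
Stage 2: below threshold (-38 ≤ -35); passes unchanged; output -38 dB.
Stage 3: -38 dB ≤ -16 dB, so stage 3 doesn't engage; make-up brings it to -34 dB.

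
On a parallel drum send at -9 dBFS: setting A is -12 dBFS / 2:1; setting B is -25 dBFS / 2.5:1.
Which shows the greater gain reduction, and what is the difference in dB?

B, by 8.1 dB

A: GR = 3 − 3/2 = 1.5 dB.
B: GR = 16 − 16/2.5 = 9.6 dB.
B reduces 8.1 dB more.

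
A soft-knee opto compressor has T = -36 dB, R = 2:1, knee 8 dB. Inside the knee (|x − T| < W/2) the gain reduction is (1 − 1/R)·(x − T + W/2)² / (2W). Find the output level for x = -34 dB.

x − T + W/2 = -34 − (-36) + 4 = 6.
GR = (1 − 1/2) × 6² / 16 = 0.5 × 36 / 16 = 1.125 dB.
Output = -34 − 1.125 = -35.125 dB.

-35.125 dB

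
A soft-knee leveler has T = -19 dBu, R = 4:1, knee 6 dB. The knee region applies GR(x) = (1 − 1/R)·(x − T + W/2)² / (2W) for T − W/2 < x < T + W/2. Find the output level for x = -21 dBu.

-21.0625 dBu

x − T + W/2 = -21 − (-19) + 3 = 1.
GR = (1 − 1/4) × 1² / 12 = 0.75 × 1 / 12 = 0.0625 dB.
Output = -21 − 0.0625 = -21.0625 dBu.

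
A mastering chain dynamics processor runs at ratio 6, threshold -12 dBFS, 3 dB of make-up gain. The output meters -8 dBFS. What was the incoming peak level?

Before make-up, the level was -8 − 3 = -11 dBFS.
That's 1 dB above the -12 dBFS threshold.
Undo the ratio: input overshoot = 1 × 6 = 6 dB, giving input = -6 dBFS.

-6 dBFS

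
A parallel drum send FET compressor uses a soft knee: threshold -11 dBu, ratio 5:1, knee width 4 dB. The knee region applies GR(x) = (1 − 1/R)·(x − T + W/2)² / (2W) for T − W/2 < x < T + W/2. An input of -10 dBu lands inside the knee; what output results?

-10.9 dBu

x − T + W/2 = -10 − (-11) + 2 = 3.
GR = (1 − 1/5) × 3² / 8 = 0.8 × 9 / 8 = 0.9 dB.
Output = -10 − 0.9 = -10.9 dBu.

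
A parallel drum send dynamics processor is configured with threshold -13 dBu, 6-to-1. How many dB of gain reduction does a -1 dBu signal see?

10 dB

-1 dBu exceeds the threshold by 12 dB.
At 6:1, output sits 12/6 = 2 dB above threshold.
GR = overshoot in − overshoot out = 12 − 2 = 10 dB.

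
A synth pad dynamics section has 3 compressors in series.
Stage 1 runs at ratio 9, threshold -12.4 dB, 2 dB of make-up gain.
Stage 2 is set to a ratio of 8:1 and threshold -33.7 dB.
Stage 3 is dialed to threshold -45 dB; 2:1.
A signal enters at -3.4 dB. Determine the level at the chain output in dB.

-37.83125 dB

Stage 1: 9 dB above -12.4 dB, reduced 9:1 to 1 dB above → -11.4 dB; +2 dB make-up → -9.4 dB.
Stage 2: -9.4 dB is 24.3 dB over -33.7 dB; at 8:1 that becomes 3.0375 dB over, giving -30.6625 dB.
Stage 3: -30.6625 dB is 14.3375 dB over -45 dB; at 2:1 that becomes 7.16875 dB over, giving -37.83125 dB.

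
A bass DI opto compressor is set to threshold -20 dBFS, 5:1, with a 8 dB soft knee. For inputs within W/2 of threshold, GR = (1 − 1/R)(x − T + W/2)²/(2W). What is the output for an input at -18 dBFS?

x − T + W/2 = -18 − (-20) + 4 = 6.
GR = (1 − 1/5) × 6² / 16 = 0.8 × 36 / 16 = 1.8 dB.
Output = -18 − 1.8 = -19.8 dBFS.

-19.8 dBFS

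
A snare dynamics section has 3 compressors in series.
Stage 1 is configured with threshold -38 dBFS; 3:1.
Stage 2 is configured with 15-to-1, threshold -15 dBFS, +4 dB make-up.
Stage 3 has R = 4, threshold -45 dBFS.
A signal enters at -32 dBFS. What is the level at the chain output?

Stage 1: 6 dB above -38 dBFS, reduced 3:1 to 2 dB above → -36 dBFS.
Stage 2: below threshold (-36 ≤ -15); passes unchanged; make-up brings it to -32 dBFS.
Stage 3: 13 dB above -45 dBFS, reduced 4:1 to 3.25 dB above → -41.75 dBFS.

-41.75 dBFS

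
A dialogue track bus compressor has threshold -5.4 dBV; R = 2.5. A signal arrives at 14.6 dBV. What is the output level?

2.6 dBV

The input is 20 dB above the -5.4 dBV threshold.
At 2.5:1 the overshoot is divided by 2.5, leaving 8 dB above threshold.
That puts the output at 2.6 dBV.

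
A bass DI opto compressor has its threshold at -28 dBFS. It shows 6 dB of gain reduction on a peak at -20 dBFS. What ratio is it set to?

Input overshoot = -20 − (-28) = 8 dB.
Output overshoot = 8 − 6 = 2 dB.
Ratio = input overshoot / output overshoot = 8 / 2 = 4.

4:1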